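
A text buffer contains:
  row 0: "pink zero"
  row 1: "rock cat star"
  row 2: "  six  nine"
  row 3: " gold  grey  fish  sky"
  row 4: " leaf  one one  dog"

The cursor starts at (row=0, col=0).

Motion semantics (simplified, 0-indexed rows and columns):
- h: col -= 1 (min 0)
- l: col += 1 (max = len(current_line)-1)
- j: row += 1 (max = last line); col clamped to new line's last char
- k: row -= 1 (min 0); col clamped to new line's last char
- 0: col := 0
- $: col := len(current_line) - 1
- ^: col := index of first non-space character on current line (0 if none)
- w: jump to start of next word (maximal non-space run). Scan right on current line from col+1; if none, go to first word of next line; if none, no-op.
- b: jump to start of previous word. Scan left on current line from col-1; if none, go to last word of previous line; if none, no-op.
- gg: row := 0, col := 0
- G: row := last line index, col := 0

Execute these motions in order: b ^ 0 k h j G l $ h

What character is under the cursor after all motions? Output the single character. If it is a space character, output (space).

Answer: o

Derivation:
After 1 (b): row=0 col=0 char='p'
After 2 (^): row=0 col=0 char='p'
After 3 (0): row=0 col=0 char='p'
After 4 (k): row=0 col=0 char='p'
After 5 (h): row=0 col=0 char='p'
After 6 (j): row=1 col=0 char='r'
After 7 (G): row=4 col=0 char='_'
After 8 (l): row=4 col=1 char='l'
After 9 ($): row=4 col=18 char='g'
After 10 (h): row=4 col=17 char='o'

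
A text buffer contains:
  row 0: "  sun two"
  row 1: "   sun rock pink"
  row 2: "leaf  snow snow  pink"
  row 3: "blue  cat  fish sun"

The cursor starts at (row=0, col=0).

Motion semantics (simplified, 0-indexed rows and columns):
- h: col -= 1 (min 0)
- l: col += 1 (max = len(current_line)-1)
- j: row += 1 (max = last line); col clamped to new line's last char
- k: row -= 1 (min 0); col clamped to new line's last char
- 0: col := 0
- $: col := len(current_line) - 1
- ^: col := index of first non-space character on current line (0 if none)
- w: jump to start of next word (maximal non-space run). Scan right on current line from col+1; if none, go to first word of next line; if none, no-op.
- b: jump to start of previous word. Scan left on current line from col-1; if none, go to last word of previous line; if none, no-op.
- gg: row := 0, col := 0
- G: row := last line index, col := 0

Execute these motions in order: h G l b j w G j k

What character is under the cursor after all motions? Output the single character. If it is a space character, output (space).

Answer: l

Derivation:
After 1 (h): row=0 col=0 char='_'
After 2 (G): row=3 col=0 char='b'
After 3 (l): row=3 col=1 char='l'
After 4 (b): row=3 col=0 char='b'
After 5 (j): row=3 col=0 char='b'
After 6 (w): row=3 col=6 char='c'
After 7 (G): row=3 col=0 char='b'
After 8 (j): row=3 col=0 char='b'
After 9 (k): row=2 col=0 char='l'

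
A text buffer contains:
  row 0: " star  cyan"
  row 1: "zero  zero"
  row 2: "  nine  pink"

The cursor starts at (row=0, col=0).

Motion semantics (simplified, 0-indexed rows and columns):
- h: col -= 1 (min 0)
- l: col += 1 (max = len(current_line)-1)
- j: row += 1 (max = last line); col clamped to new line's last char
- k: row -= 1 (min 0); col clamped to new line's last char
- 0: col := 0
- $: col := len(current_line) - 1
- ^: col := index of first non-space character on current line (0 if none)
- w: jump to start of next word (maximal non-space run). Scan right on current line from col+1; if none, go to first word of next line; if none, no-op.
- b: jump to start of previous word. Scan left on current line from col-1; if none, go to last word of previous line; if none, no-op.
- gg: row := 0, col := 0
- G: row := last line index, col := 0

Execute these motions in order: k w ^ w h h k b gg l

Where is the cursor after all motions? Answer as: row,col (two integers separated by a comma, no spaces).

After 1 (k): row=0 col=0 char='_'
After 2 (w): row=0 col=1 char='s'
After 3 (^): row=0 col=1 char='s'
After 4 (w): row=0 col=7 char='c'
After 5 (h): row=0 col=6 char='_'
After 6 (h): row=0 col=5 char='_'
After 7 (k): row=0 col=5 char='_'
After 8 (b): row=0 col=1 char='s'
After 9 (gg): row=0 col=0 char='_'
After 10 (l): row=0 col=1 char='s'

Answer: 0,1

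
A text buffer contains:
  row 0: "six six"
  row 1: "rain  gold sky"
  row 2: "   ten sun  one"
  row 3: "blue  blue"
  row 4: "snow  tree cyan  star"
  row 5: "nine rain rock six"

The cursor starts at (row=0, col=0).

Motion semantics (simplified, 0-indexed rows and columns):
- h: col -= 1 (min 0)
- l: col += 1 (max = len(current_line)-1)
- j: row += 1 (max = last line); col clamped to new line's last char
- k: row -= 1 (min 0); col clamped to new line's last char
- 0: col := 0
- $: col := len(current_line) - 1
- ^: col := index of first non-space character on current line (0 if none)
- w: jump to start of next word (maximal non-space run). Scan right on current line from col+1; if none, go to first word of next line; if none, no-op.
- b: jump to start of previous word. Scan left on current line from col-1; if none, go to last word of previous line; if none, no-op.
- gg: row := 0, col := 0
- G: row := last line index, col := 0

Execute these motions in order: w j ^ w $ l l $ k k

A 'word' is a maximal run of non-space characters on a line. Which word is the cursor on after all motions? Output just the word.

Answer: six

Derivation:
After 1 (w): row=0 col=4 char='s'
After 2 (j): row=1 col=4 char='_'
After 3 (^): row=1 col=0 char='r'
After 4 (w): row=1 col=6 char='g'
After 5 ($): row=1 col=13 char='y'
After 6 (l): row=1 col=13 char='y'
After 7 (l): row=1 col=13 char='y'
After 8 ($): row=1 col=13 char='y'
After 9 (k): row=0 col=6 char='x'
After 10 (k): row=0 col=6 char='x'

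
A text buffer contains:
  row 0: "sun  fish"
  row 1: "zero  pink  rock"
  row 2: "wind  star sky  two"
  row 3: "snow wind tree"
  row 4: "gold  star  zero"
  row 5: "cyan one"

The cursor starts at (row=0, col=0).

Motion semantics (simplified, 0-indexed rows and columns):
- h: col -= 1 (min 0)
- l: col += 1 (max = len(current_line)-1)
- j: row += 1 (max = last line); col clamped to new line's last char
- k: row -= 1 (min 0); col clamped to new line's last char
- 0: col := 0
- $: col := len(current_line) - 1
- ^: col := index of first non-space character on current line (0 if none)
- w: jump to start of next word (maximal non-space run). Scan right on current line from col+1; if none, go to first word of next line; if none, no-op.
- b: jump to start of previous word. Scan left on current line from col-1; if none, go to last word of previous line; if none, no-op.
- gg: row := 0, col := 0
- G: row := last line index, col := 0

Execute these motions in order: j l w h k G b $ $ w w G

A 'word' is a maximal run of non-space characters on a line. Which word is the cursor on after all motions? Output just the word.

After 1 (j): row=1 col=0 char='z'
After 2 (l): row=1 col=1 char='e'
After 3 (w): row=1 col=6 char='p'
After 4 (h): row=1 col=5 char='_'
After 5 (k): row=0 col=5 char='f'
After 6 (G): row=5 col=0 char='c'
After 7 (b): row=4 col=12 char='z'
After 8 ($): row=4 col=15 char='o'
After 9 ($): row=4 col=15 char='o'
After 10 (w): row=5 col=0 char='c'
After 11 (w): row=5 col=5 char='o'
After 12 (G): row=5 col=0 char='c'

Answer: cyan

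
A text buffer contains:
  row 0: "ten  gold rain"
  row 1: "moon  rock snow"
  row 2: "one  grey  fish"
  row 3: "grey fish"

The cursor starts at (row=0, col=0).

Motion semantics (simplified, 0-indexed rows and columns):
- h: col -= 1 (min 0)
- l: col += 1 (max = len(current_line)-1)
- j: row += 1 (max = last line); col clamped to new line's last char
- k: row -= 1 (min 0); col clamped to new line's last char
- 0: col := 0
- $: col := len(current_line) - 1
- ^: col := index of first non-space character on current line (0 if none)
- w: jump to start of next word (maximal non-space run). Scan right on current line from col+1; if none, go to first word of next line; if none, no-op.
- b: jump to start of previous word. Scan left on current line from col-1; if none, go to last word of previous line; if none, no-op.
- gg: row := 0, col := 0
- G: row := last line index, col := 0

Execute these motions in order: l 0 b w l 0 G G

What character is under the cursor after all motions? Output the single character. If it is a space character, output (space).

After 1 (l): row=0 col=1 char='e'
After 2 (0): row=0 col=0 char='t'
After 3 (b): row=0 col=0 char='t'
After 4 (w): row=0 col=5 char='g'
After 5 (l): row=0 col=6 char='o'
After 6 (0): row=0 col=0 char='t'
After 7 (G): row=3 col=0 char='g'
After 8 (G): row=3 col=0 char='g'

Answer: g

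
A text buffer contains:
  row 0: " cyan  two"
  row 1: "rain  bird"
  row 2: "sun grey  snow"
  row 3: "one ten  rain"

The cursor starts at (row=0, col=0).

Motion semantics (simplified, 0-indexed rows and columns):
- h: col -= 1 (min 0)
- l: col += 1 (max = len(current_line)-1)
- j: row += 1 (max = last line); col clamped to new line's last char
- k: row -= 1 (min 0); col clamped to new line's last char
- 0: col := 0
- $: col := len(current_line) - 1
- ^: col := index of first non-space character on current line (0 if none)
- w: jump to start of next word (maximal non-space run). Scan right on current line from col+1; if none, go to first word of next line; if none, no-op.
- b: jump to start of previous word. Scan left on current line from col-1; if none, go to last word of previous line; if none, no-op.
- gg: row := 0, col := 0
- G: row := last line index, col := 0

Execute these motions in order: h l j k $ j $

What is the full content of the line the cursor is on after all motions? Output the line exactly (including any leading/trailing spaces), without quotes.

After 1 (h): row=0 col=0 char='_'
After 2 (l): row=0 col=1 char='c'
After 3 (j): row=1 col=1 char='a'
After 4 (k): row=0 col=1 char='c'
After 5 ($): row=0 col=9 char='o'
After 6 (j): row=1 col=9 char='d'
After 7 ($): row=1 col=9 char='d'

Answer: rain  bird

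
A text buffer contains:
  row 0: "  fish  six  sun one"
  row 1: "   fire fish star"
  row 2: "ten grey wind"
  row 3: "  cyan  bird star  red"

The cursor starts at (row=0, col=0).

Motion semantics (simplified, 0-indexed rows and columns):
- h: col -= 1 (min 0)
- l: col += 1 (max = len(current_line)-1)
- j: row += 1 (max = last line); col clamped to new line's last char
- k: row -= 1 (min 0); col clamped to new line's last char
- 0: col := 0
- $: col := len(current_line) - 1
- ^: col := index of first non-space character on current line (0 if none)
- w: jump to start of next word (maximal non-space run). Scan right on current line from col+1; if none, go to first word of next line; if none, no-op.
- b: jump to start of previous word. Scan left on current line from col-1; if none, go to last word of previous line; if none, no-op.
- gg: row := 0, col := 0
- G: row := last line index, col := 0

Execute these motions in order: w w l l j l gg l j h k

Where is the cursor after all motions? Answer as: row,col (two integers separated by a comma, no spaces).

Answer: 0,0

Derivation:
After 1 (w): row=0 col=2 char='f'
After 2 (w): row=0 col=8 char='s'
After 3 (l): row=0 col=9 char='i'
After 4 (l): row=0 col=10 char='x'
After 5 (j): row=1 col=10 char='s'
After 6 (l): row=1 col=11 char='h'
After 7 (gg): row=0 col=0 char='_'
After 8 (l): row=0 col=1 char='_'
After 9 (j): row=1 col=1 char='_'
After 10 (h): row=1 col=0 char='_'
After 11 (k): row=0 col=0 char='_'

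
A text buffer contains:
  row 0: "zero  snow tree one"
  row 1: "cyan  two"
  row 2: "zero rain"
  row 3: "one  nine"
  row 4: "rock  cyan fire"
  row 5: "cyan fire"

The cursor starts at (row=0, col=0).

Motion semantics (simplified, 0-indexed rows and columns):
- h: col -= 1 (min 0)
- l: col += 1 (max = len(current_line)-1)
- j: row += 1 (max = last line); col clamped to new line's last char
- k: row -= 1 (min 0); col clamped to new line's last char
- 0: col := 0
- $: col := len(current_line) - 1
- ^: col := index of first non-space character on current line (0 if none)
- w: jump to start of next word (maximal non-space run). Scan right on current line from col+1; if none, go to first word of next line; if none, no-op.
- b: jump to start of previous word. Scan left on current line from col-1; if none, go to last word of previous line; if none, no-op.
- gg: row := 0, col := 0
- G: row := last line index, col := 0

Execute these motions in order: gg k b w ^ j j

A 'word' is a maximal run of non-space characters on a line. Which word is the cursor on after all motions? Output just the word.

After 1 (gg): row=0 col=0 char='z'
After 2 (k): row=0 col=0 char='z'
After 3 (b): row=0 col=0 char='z'
After 4 (w): row=0 col=6 char='s'
After 5 (^): row=0 col=0 char='z'
After 6 (j): row=1 col=0 char='c'
After 7 (j): row=2 col=0 char='z'

Answer: zero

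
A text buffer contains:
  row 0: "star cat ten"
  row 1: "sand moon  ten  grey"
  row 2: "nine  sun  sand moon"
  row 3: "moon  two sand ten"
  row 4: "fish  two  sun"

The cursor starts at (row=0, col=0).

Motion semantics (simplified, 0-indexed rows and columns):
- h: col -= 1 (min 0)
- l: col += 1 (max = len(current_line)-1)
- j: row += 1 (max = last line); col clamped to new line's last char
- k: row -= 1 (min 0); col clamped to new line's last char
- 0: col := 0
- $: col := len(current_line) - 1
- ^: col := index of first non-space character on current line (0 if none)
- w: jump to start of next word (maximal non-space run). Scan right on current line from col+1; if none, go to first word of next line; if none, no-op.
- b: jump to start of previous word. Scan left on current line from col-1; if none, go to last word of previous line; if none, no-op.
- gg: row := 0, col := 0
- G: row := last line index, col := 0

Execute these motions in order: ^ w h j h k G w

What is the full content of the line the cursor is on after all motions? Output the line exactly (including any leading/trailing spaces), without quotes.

Answer: fish  two  sun

Derivation:
After 1 (^): row=0 col=0 char='s'
After 2 (w): row=0 col=5 char='c'
After 3 (h): row=0 col=4 char='_'
After 4 (j): row=1 col=4 char='_'
After 5 (h): row=1 col=3 char='d'
After 6 (k): row=0 col=3 char='r'
After 7 (G): row=4 col=0 char='f'
After 8 (w): row=4 col=6 char='t'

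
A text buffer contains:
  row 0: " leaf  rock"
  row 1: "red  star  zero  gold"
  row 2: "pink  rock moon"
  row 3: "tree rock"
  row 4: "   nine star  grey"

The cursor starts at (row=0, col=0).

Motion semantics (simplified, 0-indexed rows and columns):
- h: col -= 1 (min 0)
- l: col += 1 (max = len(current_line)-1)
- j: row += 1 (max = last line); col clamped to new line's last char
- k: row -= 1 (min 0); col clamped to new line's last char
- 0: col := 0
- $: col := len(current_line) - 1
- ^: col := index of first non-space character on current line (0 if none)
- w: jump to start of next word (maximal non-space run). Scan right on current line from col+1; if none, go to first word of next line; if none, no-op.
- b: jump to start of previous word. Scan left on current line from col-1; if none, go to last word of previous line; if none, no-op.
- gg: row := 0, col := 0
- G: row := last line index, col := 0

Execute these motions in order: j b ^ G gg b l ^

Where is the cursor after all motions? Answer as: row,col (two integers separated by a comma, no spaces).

Answer: 0,1

Derivation:
After 1 (j): row=1 col=0 char='r'
After 2 (b): row=0 col=7 char='r'
After 3 (^): row=0 col=1 char='l'
After 4 (G): row=4 col=0 char='_'
After 5 (gg): row=0 col=0 char='_'
After 6 (b): row=0 col=0 char='_'
After 7 (l): row=0 col=1 char='l'
After 8 (^): row=0 col=1 char='l'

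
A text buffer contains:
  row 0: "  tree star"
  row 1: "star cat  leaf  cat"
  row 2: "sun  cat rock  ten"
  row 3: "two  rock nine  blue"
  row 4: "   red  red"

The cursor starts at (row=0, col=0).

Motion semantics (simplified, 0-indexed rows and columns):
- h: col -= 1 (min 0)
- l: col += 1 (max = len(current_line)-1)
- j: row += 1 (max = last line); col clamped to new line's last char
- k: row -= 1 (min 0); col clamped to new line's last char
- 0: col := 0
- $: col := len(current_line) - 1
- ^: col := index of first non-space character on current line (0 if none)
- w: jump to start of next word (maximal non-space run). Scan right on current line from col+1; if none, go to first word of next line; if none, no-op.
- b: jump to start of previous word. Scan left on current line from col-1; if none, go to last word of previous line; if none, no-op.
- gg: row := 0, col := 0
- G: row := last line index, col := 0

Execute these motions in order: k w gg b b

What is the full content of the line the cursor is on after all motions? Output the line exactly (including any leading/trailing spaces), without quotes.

After 1 (k): row=0 col=0 char='_'
After 2 (w): row=0 col=2 char='t'
After 3 (gg): row=0 col=0 char='_'
After 4 (b): row=0 col=0 char='_'
After 5 (b): row=0 col=0 char='_'

Answer:   tree star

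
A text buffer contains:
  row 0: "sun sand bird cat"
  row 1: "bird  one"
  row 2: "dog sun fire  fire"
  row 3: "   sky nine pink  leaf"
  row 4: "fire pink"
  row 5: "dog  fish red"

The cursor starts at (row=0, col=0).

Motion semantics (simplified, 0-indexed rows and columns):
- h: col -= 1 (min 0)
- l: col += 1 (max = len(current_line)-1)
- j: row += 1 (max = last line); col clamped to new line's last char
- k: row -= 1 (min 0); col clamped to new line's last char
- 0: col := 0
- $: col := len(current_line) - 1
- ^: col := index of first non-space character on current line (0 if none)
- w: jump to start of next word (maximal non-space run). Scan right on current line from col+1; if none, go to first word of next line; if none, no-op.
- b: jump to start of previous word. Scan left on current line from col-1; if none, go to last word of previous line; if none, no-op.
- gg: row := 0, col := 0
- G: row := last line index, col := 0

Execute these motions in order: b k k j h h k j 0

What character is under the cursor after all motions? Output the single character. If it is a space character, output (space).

After 1 (b): row=0 col=0 char='s'
After 2 (k): row=0 col=0 char='s'
After 3 (k): row=0 col=0 char='s'
After 4 (j): row=1 col=0 char='b'
After 5 (h): row=1 col=0 char='b'
After 6 (h): row=1 col=0 char='b'
After 7 (k): row=0 col=0 char='s'
After 8 (j): row=1 col=0 char='b'
After 9 (0): row=1 col=0 char='b'

Answer: b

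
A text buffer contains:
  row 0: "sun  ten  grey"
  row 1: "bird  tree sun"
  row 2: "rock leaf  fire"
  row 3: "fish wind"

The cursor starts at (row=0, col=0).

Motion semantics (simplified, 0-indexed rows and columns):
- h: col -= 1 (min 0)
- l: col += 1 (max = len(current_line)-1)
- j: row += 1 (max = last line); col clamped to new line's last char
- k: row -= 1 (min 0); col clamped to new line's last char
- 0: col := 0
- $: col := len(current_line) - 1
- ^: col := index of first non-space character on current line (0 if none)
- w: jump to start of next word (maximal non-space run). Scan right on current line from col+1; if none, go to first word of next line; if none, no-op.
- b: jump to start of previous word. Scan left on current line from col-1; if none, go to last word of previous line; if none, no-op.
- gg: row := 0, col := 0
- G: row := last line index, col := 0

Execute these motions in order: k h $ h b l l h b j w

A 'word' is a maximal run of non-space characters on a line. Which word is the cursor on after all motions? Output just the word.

Answer: sun

Derivation:
After 1 (k): row=0 col=0 char='s'
After 2 (h): row=0 col=0 char='s'
After 3 ($): row=0 col=13 char='y'
After 4 (h): row=0 col=12 char='e'
After 5 (b): row=0 col=10 char='g'
After 6 (l): row=0 col=11 char='r'
After 7 (l): row=0 col=12 char='e'
After 8 (h): row=0 col=11 char='r'
After 9 (b): row=0 col=10 char='g'
After 10 (j): row=1 col=10 char='_'
After 11 (w): row=1 col=11 char='s'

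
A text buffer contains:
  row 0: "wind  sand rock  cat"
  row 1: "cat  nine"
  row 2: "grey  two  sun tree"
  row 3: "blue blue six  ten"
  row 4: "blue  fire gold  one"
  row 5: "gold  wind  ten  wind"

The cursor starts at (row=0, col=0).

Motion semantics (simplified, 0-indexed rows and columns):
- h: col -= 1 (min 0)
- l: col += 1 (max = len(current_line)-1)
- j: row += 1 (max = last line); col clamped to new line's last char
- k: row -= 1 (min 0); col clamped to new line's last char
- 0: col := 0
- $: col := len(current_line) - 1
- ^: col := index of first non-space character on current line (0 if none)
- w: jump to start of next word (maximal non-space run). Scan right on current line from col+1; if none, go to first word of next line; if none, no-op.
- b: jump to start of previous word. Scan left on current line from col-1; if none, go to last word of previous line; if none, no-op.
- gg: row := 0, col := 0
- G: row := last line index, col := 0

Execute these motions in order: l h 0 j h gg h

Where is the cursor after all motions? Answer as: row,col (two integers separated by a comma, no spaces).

After 1 (l): row=0 col=1 char='i'
After 2 (h): row=0 col=0 char='w'
After 3 (0): row=0 col=0 char='w'
After 4 (j): row=1 col=0 char='c'
After 5 (h): row=1 col=0 char='c'
After 6 (gg): row=0 col=0 char='w'
After 7 (h): row=0 col=0 char='w'

Answer: 0,0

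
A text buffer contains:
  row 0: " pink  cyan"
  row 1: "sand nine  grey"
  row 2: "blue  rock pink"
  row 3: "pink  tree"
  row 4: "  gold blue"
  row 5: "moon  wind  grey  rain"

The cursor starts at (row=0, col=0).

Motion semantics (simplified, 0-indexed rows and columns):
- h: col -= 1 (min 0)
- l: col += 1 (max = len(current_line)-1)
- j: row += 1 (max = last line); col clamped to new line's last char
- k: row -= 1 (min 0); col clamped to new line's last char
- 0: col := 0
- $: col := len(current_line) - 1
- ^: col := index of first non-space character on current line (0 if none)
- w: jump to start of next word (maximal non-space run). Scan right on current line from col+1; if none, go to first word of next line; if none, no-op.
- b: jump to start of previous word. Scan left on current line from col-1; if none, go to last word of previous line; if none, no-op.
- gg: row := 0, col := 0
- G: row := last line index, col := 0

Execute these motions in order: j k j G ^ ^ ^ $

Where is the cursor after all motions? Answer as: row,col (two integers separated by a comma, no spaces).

After 1 (j): row=1 col=0 char='s'
After 2 (k): row=0 col=0 char='_'
After 3 (j): row=1 col=0 char='s'
After 4 (G): row=5 col=0 char='m'
After 5 (^): row=5 col=0 char='m'
After 6 (^): row=5 col=0 char='m'
After 7 (^): row=5 col=0 char='m'
After 8 ($): row=5 col=21 char='n'

Answer: 5,21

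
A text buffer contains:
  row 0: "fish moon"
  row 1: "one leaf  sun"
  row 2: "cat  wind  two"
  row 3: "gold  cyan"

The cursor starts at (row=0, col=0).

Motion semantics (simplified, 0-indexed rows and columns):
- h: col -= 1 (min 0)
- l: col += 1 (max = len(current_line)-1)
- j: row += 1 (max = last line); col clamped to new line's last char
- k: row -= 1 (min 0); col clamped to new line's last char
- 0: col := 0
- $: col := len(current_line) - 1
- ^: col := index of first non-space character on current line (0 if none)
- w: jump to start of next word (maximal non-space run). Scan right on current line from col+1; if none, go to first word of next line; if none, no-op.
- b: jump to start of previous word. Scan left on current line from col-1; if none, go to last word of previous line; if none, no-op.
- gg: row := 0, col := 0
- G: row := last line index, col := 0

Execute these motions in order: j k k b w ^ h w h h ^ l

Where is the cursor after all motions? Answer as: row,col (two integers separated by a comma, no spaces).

After 1 (j): row=1 col=0 char='o'
After 2 (k): row=0 col=0 char='f'
After 3 (k): row=0 col=0 char='f'
After 4 (b): row=0 col=0 char='f'
After 5 (w): row=0 col=5 char='m'
After 6 (^): row=0 col=0 char='f'
After 7 (h): row=0 col=0 char='f'
After 8 (w): row=0 col=5 char='m'
After 9 (h): row=0 col=4 char='_'
After 10 (h): row=0 col=3 char='h'
After 11 (^): row=0 col=0 char='f'
After 12 (l): row=0 col=1 char='i'

Answer: 0,1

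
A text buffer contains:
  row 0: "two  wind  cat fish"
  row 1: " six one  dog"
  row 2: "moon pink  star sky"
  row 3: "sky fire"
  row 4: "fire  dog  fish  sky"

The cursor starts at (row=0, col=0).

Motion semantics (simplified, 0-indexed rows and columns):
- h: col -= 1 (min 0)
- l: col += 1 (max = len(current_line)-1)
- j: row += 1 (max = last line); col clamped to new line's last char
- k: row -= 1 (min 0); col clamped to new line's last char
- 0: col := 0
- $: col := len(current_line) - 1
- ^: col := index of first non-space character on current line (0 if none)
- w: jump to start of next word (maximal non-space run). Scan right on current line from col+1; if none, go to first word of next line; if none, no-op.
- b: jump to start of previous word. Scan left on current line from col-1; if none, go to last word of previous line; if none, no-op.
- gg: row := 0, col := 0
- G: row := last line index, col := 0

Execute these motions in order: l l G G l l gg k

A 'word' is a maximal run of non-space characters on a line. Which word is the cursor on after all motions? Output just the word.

Answer: two

Derivation:
After 1 (l): row=0 col=1 char='w'
After 2 (l): row=0 col=2 char='o'
After 3 (G): row=4 col=0 char='f'
After 4 (G): row=4 col=0 char='f'
After 5 (l): row=4 col=1 char='i'
After 6 (l): row=4 col=2 char='r'
After 7 (gg): row=0 col=0 char='t'
After 8 (k): row=0 col=0 char='t'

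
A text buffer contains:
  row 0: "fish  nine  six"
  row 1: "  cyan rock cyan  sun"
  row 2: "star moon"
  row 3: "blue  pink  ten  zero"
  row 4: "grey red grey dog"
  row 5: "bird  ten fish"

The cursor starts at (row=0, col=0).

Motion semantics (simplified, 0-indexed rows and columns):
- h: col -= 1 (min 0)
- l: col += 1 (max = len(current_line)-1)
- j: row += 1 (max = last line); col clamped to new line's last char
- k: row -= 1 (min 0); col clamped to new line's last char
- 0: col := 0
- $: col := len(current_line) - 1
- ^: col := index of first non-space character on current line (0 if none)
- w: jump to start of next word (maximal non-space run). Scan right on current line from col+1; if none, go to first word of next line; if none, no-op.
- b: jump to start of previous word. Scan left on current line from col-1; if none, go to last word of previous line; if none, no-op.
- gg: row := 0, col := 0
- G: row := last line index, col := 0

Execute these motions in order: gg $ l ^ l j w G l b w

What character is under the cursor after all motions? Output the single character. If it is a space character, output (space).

After 1 (gg): row=0 col=0 char='f'
After 2 ($): row=0 col=14 char='x'
After 3 (l): row=0 col=14 char='x'
After 4 (^): row=0 col=0 char='f'
After 5 (l): row=0 col=1 char='i'
After 6 (j): row=1 col=1 char='_'
After 7 (w): row=1 col=2 char='c'
After 8 (G): row=5 col=0 char='b'
After 9 (l): row=5 col=1 char='i'
After 10 (b): row=5 col=0 char='b'
After 11 (w): row=5 col=6 char='t'

Answer: t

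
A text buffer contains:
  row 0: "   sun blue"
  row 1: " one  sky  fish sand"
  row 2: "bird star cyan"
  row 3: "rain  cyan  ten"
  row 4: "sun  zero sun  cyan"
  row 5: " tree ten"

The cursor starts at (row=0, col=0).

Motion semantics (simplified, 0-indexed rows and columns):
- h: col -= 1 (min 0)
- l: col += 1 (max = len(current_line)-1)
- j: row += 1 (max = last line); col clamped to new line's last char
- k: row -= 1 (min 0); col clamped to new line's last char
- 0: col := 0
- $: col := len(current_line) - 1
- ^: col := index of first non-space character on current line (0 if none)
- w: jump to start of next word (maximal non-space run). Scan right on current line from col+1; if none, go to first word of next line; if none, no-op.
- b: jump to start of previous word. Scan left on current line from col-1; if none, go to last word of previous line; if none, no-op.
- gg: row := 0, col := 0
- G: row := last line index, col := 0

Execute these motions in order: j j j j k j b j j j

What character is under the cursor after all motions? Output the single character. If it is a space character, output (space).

Answer: n

Derivation:
After 1 (j): row=1 col=0 char='_'
After 2 (j): row=2 col=0 char='b'
After 3 (j): row=3 col=0 char='r'
After 4 (j): row=4 col=0 char='s'
After 5 (k): row=3 col=0 char='r'
After 6 (j): row=4 col=0 char='s'
After 7 (b): row=3 col=12 char='t'
After 8 (j): row=4 col=12 char='n'
After 9 (j): row=5 col=8 char='n'
After 10 (j): row=5 col=8 char='n'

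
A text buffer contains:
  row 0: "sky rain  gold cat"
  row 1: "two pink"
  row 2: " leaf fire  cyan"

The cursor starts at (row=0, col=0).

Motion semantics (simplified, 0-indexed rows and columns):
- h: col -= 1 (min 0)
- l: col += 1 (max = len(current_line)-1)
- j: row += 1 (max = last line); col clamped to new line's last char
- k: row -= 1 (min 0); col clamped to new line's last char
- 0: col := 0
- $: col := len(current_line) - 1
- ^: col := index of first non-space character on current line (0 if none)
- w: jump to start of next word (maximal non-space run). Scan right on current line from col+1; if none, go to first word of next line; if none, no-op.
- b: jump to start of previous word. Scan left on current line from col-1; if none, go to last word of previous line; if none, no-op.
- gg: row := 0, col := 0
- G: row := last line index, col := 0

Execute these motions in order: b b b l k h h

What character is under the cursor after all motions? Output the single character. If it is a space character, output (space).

Answer: s

Derivation:
After 1 (b): row=0 col=0 char='s'
After 2 (b): row=0 col=0 char='s'
After 3 (b): row=0 col=0 char='s'
After 4 (l): row=0 col=1 char='k'
After 5 (k): row=0 col=1 char='k'
After 6 (h): row=0 col=0 char='s'
After 7 (h): row=0 col=0 char='s'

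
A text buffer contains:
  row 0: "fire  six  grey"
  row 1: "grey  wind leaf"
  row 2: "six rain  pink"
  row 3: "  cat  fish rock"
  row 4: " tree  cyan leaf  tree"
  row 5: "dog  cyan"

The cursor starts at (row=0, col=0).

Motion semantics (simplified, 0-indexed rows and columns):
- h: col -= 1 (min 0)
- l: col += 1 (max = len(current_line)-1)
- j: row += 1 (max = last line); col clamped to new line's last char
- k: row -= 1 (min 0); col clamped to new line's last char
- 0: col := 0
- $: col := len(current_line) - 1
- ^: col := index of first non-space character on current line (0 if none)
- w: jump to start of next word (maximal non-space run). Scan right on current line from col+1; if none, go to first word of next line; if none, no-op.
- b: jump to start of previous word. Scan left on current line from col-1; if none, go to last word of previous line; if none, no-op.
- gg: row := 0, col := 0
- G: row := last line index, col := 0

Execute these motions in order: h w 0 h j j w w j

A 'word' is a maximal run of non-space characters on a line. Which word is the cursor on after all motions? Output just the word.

Answer: fish

Derivation:
After 1 (h): row=0 col=0 char='f'
After 2 (w): row=0 col=6 char='s'
After 3 (0): row=0 col=0 char='f'
After 4 (h): row=0 col=0 char='f'
After 5 (j): row=1 col=0 char='g'
After 6 (j): row=2 col=0 char='s'
After 7 (w): row=2 col=4 char='r'
After 8 (w): row=2 col=10 char='p'
After 9 (j): row=3 col=10 char='h'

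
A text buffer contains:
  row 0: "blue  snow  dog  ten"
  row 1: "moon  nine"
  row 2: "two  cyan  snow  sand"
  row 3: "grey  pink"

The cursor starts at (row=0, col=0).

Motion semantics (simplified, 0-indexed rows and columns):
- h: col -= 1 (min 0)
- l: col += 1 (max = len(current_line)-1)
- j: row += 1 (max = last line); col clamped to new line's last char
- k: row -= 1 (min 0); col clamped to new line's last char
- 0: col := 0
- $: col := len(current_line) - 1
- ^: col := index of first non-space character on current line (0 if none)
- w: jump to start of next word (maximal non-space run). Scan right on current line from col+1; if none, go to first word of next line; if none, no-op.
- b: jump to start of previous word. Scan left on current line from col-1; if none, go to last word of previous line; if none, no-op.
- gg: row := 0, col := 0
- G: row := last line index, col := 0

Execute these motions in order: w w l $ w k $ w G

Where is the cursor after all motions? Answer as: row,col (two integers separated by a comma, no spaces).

Answer: 3,0

Derivation:
After 1 (w): row=0 col=6 char='s'
After 2 (w): row=0 col=12 char='d'
After 3 (l): row=0 col=13 char='o'
After 4 ($): row=0 col=19 char='n'
After 5 (w): row=1 col=0 char='m'
After 6 (k): row=0 col=0 char='b'
After 7 ($): row=0 col=19 char='n'
After 8 (w): row=1 col=0 char='m'
After 9 (G): row=3 col=0 char='g'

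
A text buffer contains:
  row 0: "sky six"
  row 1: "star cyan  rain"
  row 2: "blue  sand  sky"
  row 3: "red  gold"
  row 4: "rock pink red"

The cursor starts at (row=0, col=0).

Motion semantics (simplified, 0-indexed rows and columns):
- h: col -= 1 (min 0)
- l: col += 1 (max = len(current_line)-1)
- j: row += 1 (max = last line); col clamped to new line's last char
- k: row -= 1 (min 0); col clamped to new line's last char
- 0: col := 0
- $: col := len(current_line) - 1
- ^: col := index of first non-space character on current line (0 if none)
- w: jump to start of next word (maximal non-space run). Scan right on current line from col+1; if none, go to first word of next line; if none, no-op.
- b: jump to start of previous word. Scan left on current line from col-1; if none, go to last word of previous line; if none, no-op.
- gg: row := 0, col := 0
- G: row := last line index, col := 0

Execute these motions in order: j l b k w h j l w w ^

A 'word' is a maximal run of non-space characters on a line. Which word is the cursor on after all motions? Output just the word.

After 1 (j): row=1 col=0 char='s'
After 2 (l): row=1 col=1 char='t'
After 3 (b): row=1 col=0 char='s'
After 4 (k): row=0 col=0 char='s'
After 5 (w): row=0 col=4 char='s'
After 6 (h): row=0 col=3 char='_'
After 7 (j): row=1 col=3 char='r'
After 8 (l): row=1 col=4 char='_'
After 9 (w): row=1 col=5 char='c'
After 10 (w): row=1 col=11 char='r'
After 11 (^): row=1 col=0 char='s'

Answer: star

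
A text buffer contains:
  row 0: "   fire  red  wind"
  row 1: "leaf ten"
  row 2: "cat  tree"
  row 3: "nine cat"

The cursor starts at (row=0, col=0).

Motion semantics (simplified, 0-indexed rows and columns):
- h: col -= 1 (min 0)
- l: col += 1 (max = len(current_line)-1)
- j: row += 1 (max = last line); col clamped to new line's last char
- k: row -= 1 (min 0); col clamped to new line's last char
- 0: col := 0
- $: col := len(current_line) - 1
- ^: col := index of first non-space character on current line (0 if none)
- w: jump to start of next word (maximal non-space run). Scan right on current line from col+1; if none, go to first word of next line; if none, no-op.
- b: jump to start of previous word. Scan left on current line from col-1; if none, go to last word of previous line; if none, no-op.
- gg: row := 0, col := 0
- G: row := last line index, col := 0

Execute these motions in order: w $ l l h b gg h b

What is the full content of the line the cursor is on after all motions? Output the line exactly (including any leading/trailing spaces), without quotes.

After 1 (w): row=0 col=3 char='f'
After 2 ($): row=0 col=17 char='d'
After 3 (l): row=0 col=17 char='d'
After 4 (l): row=0 col=17 char='d'
After 5 (h): row=0 col=16 char='n'
After 6 (b): row=0 col=14 char='w'
After 7 (gg): row=0 col=0 char='_'
After 8 (h): row=0 col=0 char='_'
After 9 (b): row=0 col=0 char='_'

Answer:    fire  red  wind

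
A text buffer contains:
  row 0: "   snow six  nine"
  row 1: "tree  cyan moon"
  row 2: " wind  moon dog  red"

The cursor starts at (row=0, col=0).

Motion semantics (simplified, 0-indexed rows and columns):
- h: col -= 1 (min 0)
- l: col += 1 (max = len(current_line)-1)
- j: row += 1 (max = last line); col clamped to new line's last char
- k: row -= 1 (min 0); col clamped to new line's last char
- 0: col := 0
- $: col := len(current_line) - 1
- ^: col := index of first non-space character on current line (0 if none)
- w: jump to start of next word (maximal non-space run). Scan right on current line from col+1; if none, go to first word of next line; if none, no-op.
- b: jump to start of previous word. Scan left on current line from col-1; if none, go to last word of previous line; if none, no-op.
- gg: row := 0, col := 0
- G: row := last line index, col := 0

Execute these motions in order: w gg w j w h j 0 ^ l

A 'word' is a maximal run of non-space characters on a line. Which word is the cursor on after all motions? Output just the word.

Answer: wind

Derivation:
After 1 (w): row=0 col=3 char='s'
After 2 (gg): row=0 col=0 char='_'
After 3 (w): row=0 col=3 char='s'
After 4 (j): row=1 col=3 char='e'
After 5 (w): row=1 col=6 char='c'
After 6 (h): row=1 col=5 char='_'
After 7 (j): row=2 col=5 char='_'
After 8 (0): row=2 col=0 char='_'
After 9 (^): row=2 col=1 char='w'
After 10 (l): row=2 col=2 char='i'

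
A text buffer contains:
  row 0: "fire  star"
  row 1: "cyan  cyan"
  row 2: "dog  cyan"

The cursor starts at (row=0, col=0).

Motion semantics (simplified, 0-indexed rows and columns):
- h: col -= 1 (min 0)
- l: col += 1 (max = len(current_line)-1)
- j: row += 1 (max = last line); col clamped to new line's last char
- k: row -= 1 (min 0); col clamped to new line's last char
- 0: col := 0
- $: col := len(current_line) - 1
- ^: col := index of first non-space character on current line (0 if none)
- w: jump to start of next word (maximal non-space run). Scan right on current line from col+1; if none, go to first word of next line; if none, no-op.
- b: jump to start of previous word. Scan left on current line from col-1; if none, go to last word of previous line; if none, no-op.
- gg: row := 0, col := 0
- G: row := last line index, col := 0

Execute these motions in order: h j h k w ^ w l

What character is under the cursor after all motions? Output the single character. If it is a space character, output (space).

After 1 (h): row=0 col=0 char='f'
After 2 (j): row=1 col=0 char='c'
After 3 (h): row=1 col=0 char='c'
After 4 (k): row=0 col=0 char='f'
After 5 (w): row=0 col=6 char='s'
After 6 (^): row=0 col=0 char='f'
After 7 (w): row=0 col=6 char='s'
After 8 (l): row=0 col=7 char='t'

Answer: t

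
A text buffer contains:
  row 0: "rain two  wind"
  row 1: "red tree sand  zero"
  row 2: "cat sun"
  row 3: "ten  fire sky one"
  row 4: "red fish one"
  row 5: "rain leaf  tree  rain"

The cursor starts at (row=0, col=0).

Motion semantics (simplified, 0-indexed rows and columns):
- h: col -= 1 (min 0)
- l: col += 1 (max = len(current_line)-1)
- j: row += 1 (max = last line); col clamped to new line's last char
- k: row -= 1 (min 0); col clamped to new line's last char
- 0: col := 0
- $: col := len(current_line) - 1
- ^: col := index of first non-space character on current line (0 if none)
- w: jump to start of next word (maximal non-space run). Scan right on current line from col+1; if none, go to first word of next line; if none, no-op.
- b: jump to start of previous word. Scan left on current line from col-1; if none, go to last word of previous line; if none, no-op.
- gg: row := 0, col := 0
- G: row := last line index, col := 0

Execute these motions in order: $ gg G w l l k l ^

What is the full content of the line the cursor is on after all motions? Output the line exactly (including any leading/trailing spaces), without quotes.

Answer: red fish one

Derivation:
After 1 ($): row=0 col=13 char='d'
After 2 (gg): row=0 col=0 char='r'
After 3 (G): row=5 col=0 char='r'
After 4 (w): row=5 col=5 char='l'
After 5 (l): row=5 col=6 char='e'
After 6 (l): row=5 col=7 char='a'
After 7 (k): row=4 col=7 char='h'
After 8 (l): row=4 col=8 char='_'
After 9 (^): row=4 col=0 char='r'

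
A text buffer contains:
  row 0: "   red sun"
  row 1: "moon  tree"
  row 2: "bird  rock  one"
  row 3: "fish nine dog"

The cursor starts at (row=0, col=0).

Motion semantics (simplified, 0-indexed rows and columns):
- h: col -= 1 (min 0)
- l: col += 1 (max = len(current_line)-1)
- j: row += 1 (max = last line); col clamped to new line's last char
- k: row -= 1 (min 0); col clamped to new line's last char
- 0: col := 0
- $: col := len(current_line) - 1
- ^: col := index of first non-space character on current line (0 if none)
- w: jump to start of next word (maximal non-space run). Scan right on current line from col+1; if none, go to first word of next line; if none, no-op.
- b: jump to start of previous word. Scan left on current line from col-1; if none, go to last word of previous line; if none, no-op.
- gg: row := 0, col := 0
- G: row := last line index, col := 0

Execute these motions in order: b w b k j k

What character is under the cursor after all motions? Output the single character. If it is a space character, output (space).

Answer: r

Derivation:
After 1 (b): row=0 col=0 char='_'
After 2 (w): row=0 col=3 char='r'
After 3 (b): row=0 col=3 char='r'
After 4 (k): row=0 col=3 char='r'
After 5 (j): row=1 col=3 char='n'
After 6 (k): row=0 col=3 char='r'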